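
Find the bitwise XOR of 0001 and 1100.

XOR: 1 when bits differ
  0001
^ 1100
------
  1101
Decimal: 1 ^ 12 = 13



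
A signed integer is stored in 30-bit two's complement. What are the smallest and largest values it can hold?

For 30-bit two's complement:
Minimum: -2^29 = -536870912
Maximum: 2^29 - 1 = 536870911



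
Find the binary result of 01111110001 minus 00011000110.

Method 1 - Direct subtraction (column by column from the right: bit − bit − borrow-in; if negative, add 2 and borrow 1 from the next column):
borrow: 00000011100
        01111110001
-       00011000110
-------------------
        01100101011

Method 2 - Add two's complement:
Two's complement of 00011000110: invert → 11100111001, add 1 → 11100111010
  01111110001
+ 11100111010
-------------
 101100101011  (end carry out of the top bit = 1)
Discarding the end carry: 01100101011
Decimal check:
  01111110001 = 512 + 256 + 128 + 64 + 32 + 16 + 1 = 1009
  00011000110 = 128 + 64 + 4 + 2 = 198
  1009 - 198 = 811, and 01100101011 = 512 + 256 + 32 + 8 + 2 + 1 = 811 ✓



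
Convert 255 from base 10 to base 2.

Using repeated division by 2:
255 ÷ 2 = 127 remainder 1
127 ÷ 2 = 63 remainder 1
63 ÷ 2 = 31 remainder 1
31 ÷ 2 = 15 remainder 1
15 ÷ 2 = 7 remainder 1
7 ÷ 2 = 3 remainder 1
3 ÷ 2 = 1 remainder 1
1 ÷ 2 = 0 remainder 1
Reading remainders bottom to top: 11111111



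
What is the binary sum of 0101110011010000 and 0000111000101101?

Add column by column from the right: bit + bit + carry-in; write the sum mod 2, carry 1 when the sum is 2 or 3.
carry:  0011100000000000
        0101110011010000
+       0000111000101101
------------------------
       00110101011111101
(the carry out of the leftmost column, 0, becomes the leading bit)
Decimal check:
  0101110011010000 = 16384 + 4096 + 2048 + 1024 + 128 + 64 + 16 = 23760
  0000111000101101 = 2048 + 1024 + 512 + 32 + 8 + 4 + 1 = 3629
  23760 + 3629 = 27389, and 00110101011111101 = 16384 + 8192 + 2048 + 512 + 128 + 64 + 32 + 16 + 8 + 4 + 1 = 27389 ✓



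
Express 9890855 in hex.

Using repeated division by 16 (digits 10–15 are A–F):
9890855 ÷ 16 = 618178 remainder 7
618178 ÷ 16 = 38636 remainder 2
38636 ÷ 16 = 2414 remainder 12 (C)
2414 ÷ 16 = 150 remainder 14 (E)
150 ÷ 16 = 9 remainder 6
9 ÷ 16 = 0 remainder 9
Reading remainders bottom to top: 96EC27



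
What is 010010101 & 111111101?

AND: 1 only when both bits are 1
  010010101
& 111111101
-----------
  010010101
Decimal: 149 & 509 = 149



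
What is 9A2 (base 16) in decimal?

Expand by place value (powers of 16):
Digit values: A = 10
9A2 = 9 × 16^2 + 10 × 16^1 + 2 × 16^0
= 9 × 256 + 10 × 16 + 2 × 1
= 2304 + 160 + 2
= 2466



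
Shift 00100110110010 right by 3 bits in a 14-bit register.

Original: 00100110110010 (decimal 2482)
Shift right by 3 positions
Drop the 3 low bits; fill with zeros on the left
Result: 00000100110110 (decimal 310)
Equivalent: 2482 >> 3 = 2482 ÷ 2^3 = 310



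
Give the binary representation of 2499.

Using repeated division by 2:
2499 ÷ 2 = 1249 remainder 1
1249 ÷ 2 = 624 remainder 1
624 ÷ 2 = 312 remainder 0
312 ÷ 2 = 156 remainder 0
156 ÷ 2 = 78 remainder 0
78 ÷ 2 = 39 remainder 0
39 ÷ 2 = 19 remainder 1
19 ÷ 2 = 9 remainder 1
9 ÷ 2 = 4 remainder 1
4 ÷ 2 = 2 remainder 0
2 ÷ 2 = 1 remainder 0
1 ÷ 2 = 0 remainder 1
Reading remainders bottom to top: 100111000011



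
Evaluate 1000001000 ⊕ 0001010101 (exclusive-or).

XOR: 1 when bits differ
  1000001000
^ 0001010101
------------
  1001011101
Decimal: 520 ^ 85 = 605



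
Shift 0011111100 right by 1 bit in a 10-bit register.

Original: 0011111100 (decimal 252)
Shift right by 1 position
Drop the 1 low bit; fill with zero on the left
Result: 0001111110 (decimal 126)
Equivalent: 252 >> 1 = 252 ÷ 2^1 = 126



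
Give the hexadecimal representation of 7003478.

Using repeated division by 16 (digits 10–15 are A–F):
7003478 ÷ 16 = 437717 remainder 6
437717 ÷ 16 = 27357 remainder 5
27357 ÷ 16 = 1709 remainder 13 (D)
1709 ÷ 16 = 106 remainder 13 (D)
106 ÷ 16 = 6 remainder 10 (A)
6 ÷ 16 = 0 remainder 6
Reading remainders bottom to top: 6ADD56



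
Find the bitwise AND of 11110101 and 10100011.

AND: 1 only when both bits are 1
  11110101
& 10100011
----------
  10100001
Decimal: 245 & 163 = 161



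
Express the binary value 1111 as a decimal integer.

Sum of powers of 2 for each 1-bit:
2^0 + 2^1 + 2^2 + 2^3
= 1 + 2 + 4 + 8
= 15



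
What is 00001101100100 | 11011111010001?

OR: 1 when either bit is 1
  00001101100100
| 11011111010001
----------------
  11011111110101
Decimal: 868 | 14289 = 14325



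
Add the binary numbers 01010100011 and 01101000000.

Add column by column from the right: bit + bit + carry-in; write the sum mod 2, carry 1 when the sum is 2 or 3.
carry:  10000000000
        01010100011
+       01101000000
-------------------
       010111100011
(the carry out of the leftmost column, 0, becomes the leading bit)
Decimal check:
  01010100011 = 512 + 128 + 32 + 2 + 1 = 675
  01101000000 = 512 + 256 + 64 = 832
  675 + 832 = 1507, and 010111100011 = 1024 + 256 + 128 + 64 + 32 + 2 + 1 = 1507 ✓



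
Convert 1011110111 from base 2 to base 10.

Sum of powers of 2 for each 1-bit:
2^0 + 2^1 + 2^2 + 2^4 + 2^5 + 2^6 + 2^7 + 2^9
= 1 + 2 + 4 + 16 + 32 + 64 + 128 + 512
= 759



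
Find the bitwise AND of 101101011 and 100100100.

AND: 1 only when both bits are 1
  101101011
& 100100100
-----------
  100100000
Decimal: 363 & 292 = 288



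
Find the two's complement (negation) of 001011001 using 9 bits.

Original: 001011001
Step 1 - Invert all bits: 110100110
Step 2 - Add 1: 110100111
Verification: 001011001 + 110100111 = 1000000000; discarding the end carry (carry out of the top bit) leaves the 9-bit value 000000000, as required for x + (-x)



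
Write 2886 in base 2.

Using repeated division by 2:
2886 ÷ 2 = 1443 remainder 0
1443 ÷ 2 = 721 remainder 1
721 ÷ 2 = 360 remainder 1
360 ÷ 2 = 180 remainder 0
180 ÷ 2 = 90 remainder 0
90 ÷ 2 = 45 remainder 0
45 ÷ 2 = 22 remainder 1
22 ÷ 2 = 11 remainder 0
11 ÷ 2 = 5 remainder 1
5 ÷ 2 = 2 remainder 1
2 ÷ 2 = 1 remainder 0
1 ÷ 2 = 0 remainder 1
Reading remainders bottom to top: 101101000110



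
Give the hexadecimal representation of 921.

Using repeated division by 16 (digits 10–15 are A–F):
921 ÷ 16 = 57 remainder 9
57 ÷ 16 = 3 remainder 9
3 ÷ 16 = 0 remainder 3
Reading remainders bottom to top: 399



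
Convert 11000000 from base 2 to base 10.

Sum of powers of 2 for each 1-bit:
2^6 + 2^7
= 64 + 128
= 192



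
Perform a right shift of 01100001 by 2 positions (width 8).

Original: 01100001 (decimal 97)
Shift right by 2 positions
Drop the 2 low bits; fill with zeros on the left
Result: 00011000 (decimal 24)
Equivalent: 97 >> 2 = 97 ÷ 2^2 = 24



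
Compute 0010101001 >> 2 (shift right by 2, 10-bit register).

Original: 0010101001 (decimal 169)
Shift right by 2 positions
Drop the 2 low bits; fill with zeros on the left
Result: 0000101010 (decimal 42)
Equivalent: 169 >> 2 = 169 ÷ 2^2 = 42



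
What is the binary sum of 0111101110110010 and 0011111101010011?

Add column by column from the right: bit + bit + carry-in; write the sum mod 2, carry 1 when the sum is 2 or 3.
carry:  1111111111100100
        0111101110110010
+       0011111101010011
------------------------
       01011101100000101
(the carry out of the leftmost column, 0, becomes the leading bit)
Decimal check:
  0111101110110010 = 16384 + 8192 + 4096 + 2048 + 512 + 256 + 128 + 32 + 16 + 2 = 31666
  0011111101010011 = 8192 + 4096 + 2048 + 1024 + 512 + 256 + 64 + 16 + 2 + 1 = 16211
  31666 + 16211 = 47877, and 01011101100000101 = 32768 + 8192 + 4096 + 2048 + 512 + 256 + 4 + 1 = 47877 ✓



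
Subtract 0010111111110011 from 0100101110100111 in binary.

Method 1 - Direct subtraction (column by column from the right: bit − bit − borrow-in; if negative, add 2 and borrow 1 from the next column):
borrow: 0111111111100000
        0100101110100111
-       0010111111110011
------------------------
        0001101110110100

Method 2 - Add two's complement:
Two's complement of 0010111111110011: invert → 1101000000001100, add 1 → 1101000000001101
  0100101110100111
+ 1101000000001101
------------------
 10001101110110100  (end carry out of the top bit = 1)
Discarding the end carry: 0001101110110100
Decimal check:
  0100101110100111 = 16384 + 2048 + 512 + 256 + 128 + 32 + 4 + 2 + 1 = 19367
  0010111111110011 = 8192 + 2048 + 1024 + 512 + 256 + 128 + 64 + 32 + 16 + 2 + 1 = 12275
  19367 - 12275 = 7092, and 0001101110110100 = 4096 + 2048 + 512 + 256 + 128 + 32 + 16 + 4 = 7092 ✓



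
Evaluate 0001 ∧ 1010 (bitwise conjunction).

AND: 1 only when both bits are 1
  0001
& 1010
------
  0000
Decimal: 1 & 10 = 0



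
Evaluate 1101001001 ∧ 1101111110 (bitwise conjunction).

AND: 1 only when both bits are 1
  1101001001
& 1101111110
------------
  1101001000
Decimal: 841 & 894 = 840



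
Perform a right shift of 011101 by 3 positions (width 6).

Original: 011101 (decimal 29)
Shift right by 3 positions
Drop the 3 low bits; fill with zeros on the left
Result: 000011 (decimal 3)
Equivalent: 29 >> 3 = 29 ÷ 2^3 = 3



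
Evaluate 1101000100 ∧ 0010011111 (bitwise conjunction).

AND: 1 only when both bits are 1
  1101000100
& 0010011111
------------
  0000000100
Decimal: 836 & 159 = 4



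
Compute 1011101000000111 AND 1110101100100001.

AND: 1 only when both bits are 1
  1011101000000111
& 1110101100100001
------------------
  1010101000000001
Decimal: 47623 & 60193 = 43521



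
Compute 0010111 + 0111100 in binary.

Add column by column from the right: bit + bit + carry-in; write the sum mod 2, carry 1 when the sum is 2 or 3.
carry:  1111000
        0010111
+       0111100
---------------
       01010011
(the carry out of the leftmost column, 0, becomes the leading bit)
Decimal check:
  0010111 = 16 + 4 + 2 + 1 = 23
  0111100 = 32 + 16 + 8 + 4 = 60
  23 + 60 = 83, and 01010011 = 64 + 16 + 2 + 1 = 83 ✓



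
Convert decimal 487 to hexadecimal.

Using repeated division by 16 (digits 10–15 are A–F):
487 ÷ 16 = 30 remainder 7
30 ÷ 16 = 1 remainder 14 (E)
1 ÷ 16 = 0 remainder 1
Reading remainders bottom to top: 1E7



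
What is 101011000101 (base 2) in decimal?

Sum of powers of 2 for each 1-bit:
2^0 + 2^2 + 2^6 + 2^7 + 2^9 + 2^11
= 1 + 4 + 64 + 128 + 512 + 2048
= 2757



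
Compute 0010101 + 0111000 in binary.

Add column by column from the right: bit + bit + carry-in; write the sum mod 2, carry 1 when the sum is 2 or 3.
carry:  1100000
        0010101
+       0111000
---------------
       01001101
(the carry out of the leftmost column, 0, becomes the leading bit)
Decimal check:
  0010101 = 16 + 4 + 1 = 21
  0111000 = 32 + 16 + 8 = 56
  21 + 56 = 77, and 01001101 = 64 + 8 + 4 + 1 = 77 ✓



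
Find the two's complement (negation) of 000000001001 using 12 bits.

Original: 000000001001
Step 1 - Invert all bits: 111111110110
Step 2 - Add 1: 111111110111
Verification: 000000001001 + 111111110111 = 1000000000000; discarding the end carry (carry out of the top bit) leaves the 12-bit value 000000000000, as required for x + (-x)



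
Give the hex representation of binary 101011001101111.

Group into 4-bit nibbles from right:
  0101 = 5
  0110 = 6
  0110 = 6
  1111 = F
Result: 566F



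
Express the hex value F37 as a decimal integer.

Expand by place value (powers of 16):
Digit values: F = 15
F37 = 15 × 16^2 + 3 × 16^1 + 7 × 16^0
= 15 × 256 + 3 × 16 + 7 × 1
= 3840 + 48 + 7
= 3895



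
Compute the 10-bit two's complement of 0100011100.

Original: 0100011100
Step 1 - Invert all bits: 1011100011
Step 2 - Add 1: 1011100100
Verification: 0100011100 + 1011100100 = 10000000000; discarding the end carry (carry out of the top bit) leaves the 10-bit value 0000000000, as required for x + (-x)



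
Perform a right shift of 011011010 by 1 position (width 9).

Original: 011011010 (decimal 218)
Shift right by 1 position
Drop the 1 low bit; fill with zero on the left
Result: 001101101 (decimal 109)
Equivalent: 218 >> 1 = 218 ÷ 2^1 = 109



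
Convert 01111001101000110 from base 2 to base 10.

Sum of powers of 2 for each 1-bit:
2^1 + 2^2 + 2^6 + 2^8 + 2^9 + 2^12 + 2^13 + 2^14 + 2^15
= 2 + 4 + 64 + 256 + 512 + 4096 + 8192 + 16384 + 32768
= 62278



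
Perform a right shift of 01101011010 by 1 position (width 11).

Original: 01101011010 (decimal 858)
Shift right by 1 position
Drop the 1 low bit; fill with zero on the left
Result: 00110101101 (decimal 429)
Equivalent: 858 >> 1 = 858 ÷ 2^1 = 429



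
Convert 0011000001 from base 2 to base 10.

Sum of powers of 2 for each 1-bit:
2^0 + 2^6 + 2^7
= 1 + 64 + 128
= 193



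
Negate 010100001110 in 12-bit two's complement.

Original: 010100001110
Step 1 - Invert all bits: 101011110001
Step 2 - Add 1: 101011110010
Verification: 010100001110 + 101011110010 = 1000000000000; discarding the end carry (carry out of the top bit) leaves the 12-bit value 000000000000, as required for x + (-x)



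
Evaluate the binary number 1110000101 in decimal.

Sum of powers of 2 for each 1-bit:
2^0 + 2^2 + 2^7 + 2^8 + 2^9
= 1 + 4 + 128 + 256 + 512
= 901



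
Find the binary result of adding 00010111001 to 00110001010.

Add column by column from the right: bit + bit + carry-in; write the sum mod 2, carry 1 when the sum is 2 or 3.
carry:  01101110000
        00010111001
+       00110001010
-------------------
       001001000011
(the carry out of the leftmost column, 0, becomes the leading bit)
Decimal check:
  00010111001 = 128 + 32 + 16 + 8 + 1 = 185
  00110001010 = 256 + 128 + 8 + 2 = 394
  185 + 394 = 579, and 001001000011 = 512 + 64 + 2 + 1 = 579 ✓



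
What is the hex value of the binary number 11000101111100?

Group into 4-bit nibbles from right:
  0011 = 3
  0001 = 1
  0111 = 7
  1100 = C
Result: 317C



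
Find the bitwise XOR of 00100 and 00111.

XOR: 1 when bits differ
  00100
^ 00111
-------
  00011
Decimal: 4 ^ 7 = 3



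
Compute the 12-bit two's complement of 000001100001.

Original: 000001100001
Step 1 - Invert all bits: 111110011110
Step 2 - Add 1: 111110011111
Verification: 000001100001 + 111110011111 = 1000000000000; discarding the end carry (carry out of the top bit) leaves the 12-bit value 000000000000, as required for x + (-x)



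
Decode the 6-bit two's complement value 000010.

Binary: 000010
Sign bit: 0 (non-negative)
Read directly as an unsigned value:
000010 = 2
Value: 2



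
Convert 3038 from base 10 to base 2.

Using repeated division by 2:
3038 ÷ 2 = 1519 remainder 0
1519 ÷ 2 = 759 remainder 1
759 ÷ 2 = 379 remainder 1
379 ÷ 2 = 189 remainder 1
189 ÷ 2 = 94 remainder 1
94 ÷ 2 = 47 remainder 0
47 ÷ 2 = 23 remainder 1
23 ÷ 2 = 11 remainder 1
11 ÷ 2 = 5 remainder 1
5 ÷ 2 = 2 remainder 1
2 ÷ 2 = 1 remainder 0
1 ÷ 2 = 0 remainder 1
Reading remainders bottom to top: 101111011110



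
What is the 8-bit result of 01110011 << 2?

Original: 01110011 (decimal 115)
Shift left by 2 positions
Append 2 zeros on the right and drop the 2 high bits that overflow the 8-bit width
Result: 11001100 (decimal 204)
Equivalent: 115 << 2 = 115 × 2^2 = 460, truncated to 8 bits = 204



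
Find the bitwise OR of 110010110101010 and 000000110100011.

OR: 1 when either bit is 1
  110010110101010
| 000000110100011
-----------------
  110010110101011
Decimal: 26026 | 419 = 26027



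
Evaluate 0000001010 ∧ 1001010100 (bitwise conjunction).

AND: 1 only when both bits are 1
  0000001010
& 1001010100
------------
  0000000000
Decimal: 10 & 596 = 0



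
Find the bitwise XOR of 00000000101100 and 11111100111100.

XOR: 1 when bits differ
  00000000101100
^ 11111100111100
----------------
  11111100010000
Decimal: 44 ^ 16188 = 16144



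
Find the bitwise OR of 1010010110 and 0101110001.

OR: 1 when either bit is 1
  1010010110
| 0101110001
------------
  1111110111
Decimal: 662 | 369 = 1015



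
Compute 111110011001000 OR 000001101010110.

OR: 1 when either bit is 1
  111110011001000
| 000001101010110
-----------------
  111111111011110
Decimal: 31944 | 854 = 32734



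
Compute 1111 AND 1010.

AND: 1 only when both bits are 1
  1111
& 1010
------
  1010
Decimal: 15 & 10 = 10



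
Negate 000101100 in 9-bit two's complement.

Original: 000101100
Step 1 - Invert all bits: 111010011
Step 2 - Add 1: 111010100
Verification: 000101100 + 111010100 = 1000000000; discarding the end carry (carry out of the top bit) leaves the 9-bit value 000000000, as required for x + (-x)



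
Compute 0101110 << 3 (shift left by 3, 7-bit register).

Original: 0101110 (decimal 46)
Shift left by 3 positions
Append 3 zeros on the right and drop the 3 high bits that overflow the 7-bit width
Result: 1110000 (decimal 112)
Equivalent: 46 << 3 = 46 × 2^3 = 368, truncated to 7 bits = 112



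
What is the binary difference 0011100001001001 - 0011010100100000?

Method 1 - Direct subtraction (column by column from the right: bit − bit − borrow-in; if negative, add 2 and borrow 1 from the next column):
borrow: 0000111001000000
        0011100001001001
-       0011010100100000
------------------------
        0000001100101001

Method 2 - Add two's complement:
Two's complement of 0011010100100000: invert → 1100101011011111, add 1 → 1100101011100000
  0011100001001001
+ 1100101011100000
------------------
 10000001100101001  (end carry out of the top bit = 1)
Discarding the end carry: 0000001100101001
Decimal check:
  0011100001001001 = 8192 + 4096 + 2048 + 64 + 8 + 1 = 14409
  0011010100100000 = 8192 + 4096 + 1024 + 256 + 32 = 13600
  14409 - 13600 = 809, and 0000001100101001 = 512 + 256 + 32 + 8 + 1 = 809 ✓



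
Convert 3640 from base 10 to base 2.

Using repeated division by 2:
3640 ÷ 2 = 1820 remainder 0
1820 ÷ 2 = 910 remainder 0
910 ÷ 2 = 455 remainder 0
455 ÷ 2 = 227 remainder 1
227 ÷ 2 = 113 remainder 1
113 ÷ 2 = 56 remainder 1
56 ÷ 2 = 28 remainder 0
28 ÷ 2 = 14 remainder 0
14 ÷ 2 = 7 remainder 0
7 ÷ 2 = 3 remainder 1
3 ÷ 2 = 1 remainder 1
1 ÷ 2 = 0 remainder 1
Reading remainders bottom to top: 111000111000



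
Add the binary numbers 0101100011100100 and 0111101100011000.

Add column by column from the right: bit + bit + carry-in; write the sum mod 2, carry 1 when the sum is 2 or 3.
carry:  1111000000000000
        0101100011100100
+       0111101100011000
------------------------
       01101001111111100
(the carry out of the leftmost column, 0, becomes the leading bit)
Decimal check:
  0101100011100100 = 16384 + 4096 + 2048 + 128 + 64 + 32 + 4 = 22756
  0111101100011000 = 16384 + 8192 + 4096 + 2048 + 512 + 256 + 16 + 8 = 31512
  22756 + 31512 = 54268, and 01101001111111100 = 32768 + 16384 + 4096 + 512 + 256 + 128 + 64 + 32 + 16 + 8 + 4 = 54268 ✓



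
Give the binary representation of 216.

Using repeated division by 2:
216 ÷ 2 = 108 remainder 0
108 ÷ 2 = 54 remainder 0
54 ÷ 2 = 27 remainder 0
27 ÷ 2 = 13 remainder 1
13 ÷ 2 = 6 remainder 1
6 ÷ 2 = 3 remainder 0
3 ÷ 2 = 1 remainder 1
1 ÷ 2 = 0 remainder 1
Reading remainders bottom to top: 11011000



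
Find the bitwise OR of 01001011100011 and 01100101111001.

OR: 1 when either bit is 1
  01001011100011
| 01100101111001
----------------
  01101111111011
Decimal: 4835 | 6521 = 7163



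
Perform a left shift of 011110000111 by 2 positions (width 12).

Original: 011110000111 (decimal 1927)
Shift left by 2 positions
Append 2 zeros on the right and drop the 2 high bits that overflow the 12-bit width
Result: 111000011100 (decimal 3612)
Equivalent: 1927 << 2 = 1927 × 2^2 = 7708, truncated to 12 bits = 3612



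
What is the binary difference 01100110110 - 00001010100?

Method 1 - Direct subtraction (column by column from the right: bit − bit − borrow-in; if negative, add 2 and borrow 1 from the next column):
borrow: 00110000000
        01100110110
-       00001010100
-------------------
        01011100010

Method 2 - Add two's complement:
Two's complement of 00001010100: invert → 11110101011, add 1 → 11110101100
  01100110110
+ 11110101100
-------------
 101011100010  (end carry out of the top bit = 1)
Discarding the end carry: 01011100010
Decimal check:
  01100110110 = 512 + 256 + 32 + 16 + 4 + 2 = 822
  00001010100 = 64 + 16 + 4 = 84
  822 - 84 = 738, and 01011100010 = 512 + 128 + 64 + 32 + 2 = 738 ✓



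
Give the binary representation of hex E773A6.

Convert each hex digit to 4 bits:
  E = 1110
  7 = 0111
  7 = 0111
  3 = 0011
  A = 1010
  6 = 0110
Concatenate: 111001110111001110100110



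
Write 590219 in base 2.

Using repeated division by 2:
590219 ÷ 2 = 295109 remainder 1
295109 ÷ 2 = 147554 remainder 1
147554 ÷ 2 = 73777 remainder 0
73777 ÷ 2 = 36888 remainder 1
36888 ÷ 2 = 18444 remainder 0
18444 ÷ 2 = 9222 remainder 0
9222 ÷ 2 = 4611 remainder 0
4611 ÷ 2 = 2305 remainder 1
2305 ÷ 2 = 1152 remainder 1
1152 ÷ 2 = 576 remainder 0
576 ÷ 2 = 288 remainder 0
288 ÷ 2 = 144 remainder 0
144 ÷ 2 = 72 remainder 0
72 ÷ 2 = 36 remainder 0
36 ÷ 2 = 18 remainder 0
18 ÷ 2 = 9 remainder 0
9 ÷ 2 = 4 remainder 1
4 ÷ 2 = 2 remainder 0
2 ÷ 2 = 1 remainder 0
1 ÷ 2 = 0 remainder 1
Reading remainders bottom to top: 10010000000110001011



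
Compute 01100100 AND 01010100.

AND: 1 only when both bits are 1
  01100100
& 01010100
----------
  01000100
Decimal: 100 & 84 = 68



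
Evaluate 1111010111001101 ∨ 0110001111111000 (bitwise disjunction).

OR: 1 when either bit is 1
  1111010111001101
| 0110001111111000
------------------
  1111011111111101
Decimal: 62925 | 25592 = 63485



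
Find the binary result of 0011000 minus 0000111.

Method 1 - Direct subtraction (column by column from the right: bit − bit − borrow-in; if negative, add 2 and borrow 1 from the next column):
borrow: 0001110
        0011000
-       0000111
---------------
        0010001

Method 2 - Add two's complement:
Two's complement of 0000111: invert → 1111000, add 1 → 1111001
  0011000
+ 1111001
---------
 10010001  (end carry out of the top bit = 1)
Discarding the end carry: 0010001
Decimal check:
  0011000 = 16 + 8 = 24
  0000111 = 4 + 2 + 1 = 7
  24 - 7 = 17, and 0010001 = 16 + 1 = 17 ✓



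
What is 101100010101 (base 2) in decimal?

Sum of powers of 2 for each 1-bit:
2^0 + 2^2 + 2^4 + 2^8 + 2^9 + 2^11
= 1 + 4 + 16 + 256 + 512 + 2048
= 2837



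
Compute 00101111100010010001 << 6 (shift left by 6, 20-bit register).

Original: 00101111100010010001 (decimal 194705)
Shift left by 6 positions
Append 6 zeros on the right and drop the 6 high bits that overflow the 20-bit width
Result: 11100010010001000000 (decimal 926784)
Equivalent: 194705 << 6 = 194705 × 2^6 = 12461120, truncated to 20 bits = 926784



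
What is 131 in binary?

Using repeated division by 2:
131 ÷ 2 = 65 remainder 1
65 ÷ 2 = 32 remainder 1
32 ÷ 2 = 16 remainder 0
16 ÷ 2 = 8 remainder 0
8 ÷ 2 = 4 remainder 0
4 ÷ 2 = 2 remainder 0
2 ÷ 2 = 1 remainder 0
1 ÷ 2 = 0 remainder 1
Reading remainders bottom to top: 10000011



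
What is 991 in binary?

Using repeated division by 2:
991 ÷ 2 = 495 remainder 1
495 ÷ 2 = 247 remainder 1
247 ÷ 2 = 123 remainder 1
123 ÷ 2 = 61 remainder 1
61 ÷ 2 = 30 remainder 1
30 ÷ 2 = 15 remainder 0
15 ÷ 2 = 7 remainder 1
7 ÷ 2 = 3 remainder 1
3 ÷ 2 = 1 remainder 1
1 ÷ 2 = 0 remainder 1
Reading remainders bottom to top: 1111011111



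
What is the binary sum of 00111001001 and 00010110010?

Add column by column from the right: bit + bit + carry-in; write the sum mod 2, carry 1 when the sum is 2 or 3.
carry:  01100000000
        00111001001
+       00010110010
-------------------
       001001111011
(the carry out of the leftmost column, 0, becomes the leading bit)
Decimal check:
  00111001001 = 256 + 128 + 64 + 8 + 1 = 457
  00010110010 = 128 + 32 + 16 + 2 = 178
  457 + 178 = 635, and 001001111011 = 512 + 64 + 32 + 16 + 8 + 2 + 1 = 635 ✓



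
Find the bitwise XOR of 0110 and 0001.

XOR: 1 when bits differ
  0110
^ 0001
------
  0111
Decimal: 6 ^ 1 = 7



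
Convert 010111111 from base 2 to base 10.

Sum of powers of 2 for each 1-bit:
2^0 + 2^1 + 2^2 + 2^3 + 2^4 + 2^5 + 2^7
= 1 + 2 + 4 + 8 + 16 + 32 + 128
= 191



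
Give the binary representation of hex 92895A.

Convert each hex digit to 4 bits:
  9 = 1001
  2 = 0010
  8 = 1000
  9 = 1001
  5 = 0101
  A = 1010
Concatenate: 100100101000100101011010



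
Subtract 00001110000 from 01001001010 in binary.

Method 1 - Direct subtraction (column by column from the right: bit − bit − borrow-in; if negative, add 2 and borrow 1 from the next column):
borrow: 01111100000
        01001001010
-       00001110000
-------------------
        00111011010

Method 2 - Add two's complement:
Two's complement of 00001110000: invert → 11110001111, add 1 → 11110010000
  01001001010
+ 11110010000
-------------
 100111011010  (end carry out of the top bit = 1)
Discarding the end carry: 00111011010
Decimal check:
  01001001010 = 512 + 64 + 8 + 2 = 586
  00001110000 = 64 + 32 + 16 = 112
  586 - 112 = 474, and 00111011010 = 256 + 128 + 64 + 16 + 8 + 2 = 474 ✓



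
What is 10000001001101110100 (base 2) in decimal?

Sum of powers of 2 for each 1-bit:
2^2 + 2^4 + 2^5 + 2^6 + 2^8 + 2^9 + 2^12 + 2^19
= 4 + 16 + 32 + 64 + 256 + 512 + 4096 + 524288
= 529268



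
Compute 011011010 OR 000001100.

OR: 1 when either bit is 1
  011011010
| 000001100
-----------
  011011110
Decimal: 218 | 12 = 222



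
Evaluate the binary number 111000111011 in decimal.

Sum of powers of 2 for each 1-bit:
2^0 + 2^1 + 2^3 + 2^4 + 2^5 + 2^9 + 2^10 + 2^11
= 1 + 2 + 8 + 16 + 32 + 512 + 1024 + 2048
= 3643



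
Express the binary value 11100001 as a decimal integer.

Sum of powers of 2 for each 1-bit:
2^0 + 2^5 + 2^6 + 2^7
= 1 + 32 + 64 + 128
= 225



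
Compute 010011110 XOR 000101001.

XOR: 1 when bits differ
  010011110
^ 000101001
-----------
  010110111
Decimal: 158 ^ 41 = 183



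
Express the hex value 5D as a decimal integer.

Expand by place value (powers of 16):
Digit values: D = 13
5D = 5 × 16^1 + 13 × 16^0
= 5 × 16 + 13 × 1
= 80 + 13
= 93



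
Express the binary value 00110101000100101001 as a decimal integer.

Sum of powers of 2 for each 1-bit:
2^0 + 2^3 + 2^5 + 2^8 + 2^12 + 2^14 + 2^16 + 2^17
= 1 + 8 + 32 + 256 + 4096 + 16384 + 65536 + 131072
= 217385



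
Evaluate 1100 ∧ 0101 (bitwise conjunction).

AND: 1 only when both bits are 1
  1100
& 0101
------
  0100
Decimal: 12 & 5 = 4



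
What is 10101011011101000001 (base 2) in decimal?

Sum of powers of 2 for each 1-bit:
2^0 + 2^6 + 2^8 + 2^9 + 2^10 + 2^12 + 2^13 + 2^15 + 2^17 + 2^19
= 1 + 64 + 256 + 512 + 1024 + 4096 + 8192 + 32768 + 131072 + 524288
= 702273



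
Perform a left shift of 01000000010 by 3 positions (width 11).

Original: 01000000010 (decimal 514)
Shift left by 3 positions
Append 3 zeros on the right and drop the 3 high bits that overflow the 11-bit width
Result: 00000010000 (decimal 16)
Equivalent: 514 << 3 = 514 × 2^3 = 4112, truncated to 11 bits = 16



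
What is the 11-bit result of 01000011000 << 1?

Original: 01000011000 (decimal 536)
Shift left by 1 position
Append 1 zero on the right
Result: 10000110000 (decimal 1072)
Equivalent: 536 << 1 = 536 × 2^1 = 1072



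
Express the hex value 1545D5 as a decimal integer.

Expand by place value (powers of 16):
Digit values: D = 13
1545D5 = 1 × 16^5 + 5 × 16^4 + 4 × 16^3 + 5 × 16^2 + 13 × 16^1 + 5 × 16^0
= 1 × 1048576 + 5 × 65536 + 4 × 4096 + 5 × 256 + 13 × 16 + 5 × 1
= 1048576 + 327680 + 16384 + 1280 + 208 + 5
= 1394133



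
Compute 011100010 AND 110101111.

AND: 1 only when both bits are 1
  011100010
& 110101111
-----------
  010100010
Decimal: 226 & 431 = 162



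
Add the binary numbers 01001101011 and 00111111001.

Add column by column from the right: bit + bit + carry-in; write the sum mod 2, carry 1 when the sum is 2 or 3.
carry:  11111110110
        01001101011
+       00111111001
-------------------
       010001100100
(the carry out of the leftmost column, 0, becomes the leading bit)
Decimal check:
  01001101011 = 512 + 64 + 32 + 8 + 2 + 1 = 619
  00111111001 = 256 + 128 + 64 + 32 + 16 + 8 + 1 = 505
  619 + 505 = 1124, and 010001100100 = 1024 + 64 + 32 + 4 = 1124 ✓



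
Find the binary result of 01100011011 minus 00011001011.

Method 1 - Direct subtraction (column by column from the right: bit − bit − borrow-in; if negative, add 2 and borrow 1 from the next column):
borrow: 00110000000
        01100011011
-       00011001011
-------------------
        01001010000

Method 2 - Add two's complement:
Two's complement of 00011001011: invert → 11100110100, add 1 → 11100110101
  01100011011
+ 11100110101
-------------
 101001010000  (end carry out of the top bit = 1)
Discarding the end carry: 01001010000
Decimal check:
  01100011011 = 512 + 256 + 16 + 8 + 2 + 1 = 795
  00011001011 = 128 + 64 + 8 + 2 + 1 = 203
  795 - 203 = 592, and 01001010000 = 512 + 64 + 16 = 592 ✓



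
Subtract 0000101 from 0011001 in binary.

Method 1 - Direct subtraction (column by column from the right: bit − bit − borrow-in; if negative, add 2 and borrow 1 from the next column):
borrow: 0001000
        0011001
-       0000101
---------------
        0010100

Method 2 - Add two's complement:
Two's complement of 0000101: invert → 1111010, add 1 → 1111011
  0011001
+ 1111011
---------
 10010100  (end carry out of the top bit = 1)
Discarding the end carry: 0010100
Decimal check:
  0011001 = 16 + 8 + 1 = 25
  0000101 = 4 + 1 = 5
  25 - 5 = 20, and 0010100 = 16 + 4 = 20 ✓



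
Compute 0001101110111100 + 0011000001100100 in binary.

Add column by column from the right: bit + bit + carry-in; write the sum mod 2, carry 1 when the sum is 2 or 3.
carry:  0110011111111000
        0001101110111100
+       0011000001100100
------------------------
       00100110000100000
(the carry out of the leftmost column, 0, becomes the leading bit)
Decimal check:
  0001101110111100 = 4096 + 2048 + 512 + 256 + 128 + 32 + 16 + 8 + 4 = 7100
  0011000001100100 = 8192 + 4096 + 64 + 32 + 4 = 12388
  7100 + 12388 = 19488, and 00100110000100000 = 16384 + 2048 + 1024 + 32 = 19488 ✓



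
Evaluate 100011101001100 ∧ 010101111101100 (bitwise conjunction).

AND: 1 only when both bits are 1
  100011101001100
& 010101111101100
-----------------
  000001101001100
Decimal: 18252 & 11244 = 844



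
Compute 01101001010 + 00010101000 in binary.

Add column by column from the right: bit + bit + carry-in; write the sum mod 2, carry 1 when the sum is 2 or 3.
carry:  00000010000
        01101001010
+       00010101000
-------------------
       001111110010
(the carry out of the leftmost column, 0, becomes the leading bit)
Decimal check:
  01101001010 = 512 + 256 + 64 + 8 + 2 = 842
  00010101000 = 128 + 32 + 8 = 168
  842 + 168 = 1010, and 001111110010 = 512 + 256 + 128 + 64 + 32 + 16 + 2 = 1010 ✓



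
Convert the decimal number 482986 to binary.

Using repeated division by 2:
482986 ÷ 2 = 241493 remainder 0
241493 ÷ 2 = 120746 remainder 1
120746 ÷ 2 = 60373 remainder 0
60373 ÷ 2 = 30186 remainder 1
30186 ÷ 2 = 15093 remainder 0
15093 ÷ 2 = 7546 remainder 1
7546 ÷ 2 = 3773 remainder 0
3773 ÷ 2 = 1886 remainder 1
1886 ÷ 2 = 943 remainder 0
943 ÷ 2 = 471 remainder 1
471 ÷ 2 = 235 remainder 1
235 ÷ 2 = 117 remainder 1
117 ÷ 2 = 58 remainder 1
58 ÷ 2 = 29 remainder 0
29 ÷ 2 = 14 remainder 1
14 ÷ 2 = 7 remainder 0
7 ÷ 2 = 3 remainder 1
3 ÷ 2 = 1 remainder 1
1 ÷ 2 = 0 remainder 1
Reading remainders bottom to top: 1110101111010101010



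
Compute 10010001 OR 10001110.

OR: 1 when either bit is 1
  10010001
| 10001110
----------
  10011111
Decimal: 145 | 142 = 159



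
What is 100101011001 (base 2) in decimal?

Sum of powers of 2 for each 1-bit:
2^0 + 2^3 + 2^4 + 2^6 + 2^8 + 2^11
= 1 + 8 + 16 + 64 + 256 + 2048
= 2393



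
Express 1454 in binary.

Using repeated division by 2:
1454 ÷ 2 = 727 remainder 0
727 ÷ 2 = 363 remainder 1
363 ÷ 2 = 181 remainder 1
181 ÷ 2 = 90 remainder 1
90 ÷ 2 = 45 remainder 0
45 ÷ 2 = 22 remainder 1
22 ÷ 2 = 11 remainder 0
11 ÷ 2 = 5 remainder 1
5 ÷ 2 = 2 remainder 1
2 ÷ 2 = 1 remainder 0
1 ÷ 2 = 0 remainder 1
Reading remainders bottom to top: 10110101110



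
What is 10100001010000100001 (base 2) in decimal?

Sum of powers of 2 for each 1-bit:
2^0 + 2^5 + 2^10 + 2^12 + 2^17 + 2^19
= 1 + 32 + 1024 + 4096 + 131072 + 524288
= 660513



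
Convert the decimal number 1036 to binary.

Using repeated division by 2:
1036 ÷ 2 = 518 remainder 0
518 ÷ 2 = 259 remainder 0
259 ÷ 2 = 129 remainder 1
129 ÷ 2 = 64 remainder 1
64 ÷ 2 = 32 remainder 0
32 ÷ 2 = 16 remainder 0
16 ÷ 2 = 8 remainder 0
8 ÷ 2 = 4 remainder 0
4 ÷ 2 = 2 remainder 0
2 ÷ 2 = 1 remainder 0
1 ÷ 2 = 0 remainder 1
Reading remainders bottom to top: 10000001100



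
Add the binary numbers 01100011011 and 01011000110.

Add column by column from the right: bit + bit + carry-in; write the sum mod 2, carry 1 when the sum is 2 or 3.
carry:  10000111100
        01100011011
+       01011000110
-------------------
       010111100001
(the carry out of the leftmost column, 0, becomes the leading bit)
Decimal check:
  01100011011 = 512 + 256 + 16 + 8 + 2 + 1 = 795
  01011000110 = 512 + 128 + 64 + 4 + 2 = 710
  795 + 710 = 1505, and 010111100001 = 1024 + 256 + 128 + 64 + 32 + 1 = 1505 ✓



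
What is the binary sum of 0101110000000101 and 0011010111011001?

Add column by column from the right: bit + bit + carry-in; write the sum mod 2, carry 1 when the sum is 2 or 3.
carry:  1111100000000010
        0101110000000101
+       0011010111011001
------------------------
       01001000111011110
(the carry out of the leftmost column, 0, becomes the leading bit)
Decimal check:
  0101110000000101 = 16384 + 4096 + 2048 + 1024 + 4 + 1 = 23557
  0011010111011001 = 8192 + 4096 + 1024 + 256 + 128 + 64 + 16 + 8 + 1 = 13785
  23557 + 13785 = 37342, and 01001000111011110 = 32768 + 4096 + 256 + 128 + 64 + 16 + 8 + 4 + 2 = 37342 ✓



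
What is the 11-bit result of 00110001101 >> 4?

Original: 00110001101 (decimal 397)
Shift right by 4 positions
Drop the 4 low bits; fill with zeros on the left
Result: 00000011000 (decimal 24)
Equivalent: 397 >> 4 = 397 ÷ 2^4 = 24



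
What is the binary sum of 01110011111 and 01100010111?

Add column by column from the right: bit + bit + carry-in; write the sum mod 2, carry 1 when the sum is 2 or 3.
carry:  11000111110
        01110011111
+       01100010111
-------------------
       011010110110
(the carry out of the leftmost column, 0, becomes the leading bit)
Decimal check:
  01110011111 = 512 + 256 + 128 + 16 + 8 + 4 + 2 + 1 = 927
  01100010111 = 512 + 256 + 16 + 4 + 2 + 1 = 791
  927 + 791 = 1718, and 011010110110 = 1024 + 512 + 128 + 32 + 16 + 4 + 2 = 1718 ✓



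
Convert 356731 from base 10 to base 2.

Using repeated division by 2:
356731 ÷ 2 = 178365 remainder 1
178365 ÷ 2 = 89182 remainder 1
89182 ÷ 2 = 44591 remainder 0
44591 ÷ 2 = 22295 remainder 1
22295 ÷ 2 = 11147 remainder 1
11147 ÷ 2 = 5573 remainder 1
5573 ÷ 2 = 2786 remainder 1
2786 ÷ 2 = 1393 remainder 0
1393 ÷ 2 = 696 remainder 1
696 ÷ 2 = 348 remainder 0
348 ÷ 2 = 174 remainder 0
174 ÷ 2 = 87 remainder 0
87 ÷ 2 = 43 remainder 1
43 ÷ 2 = 21 remainder 1
21 ÷ 2 = 10 remainder 1
10 ÷ 2 = 5 remainder 0
5 ÷ 2 = 2 remainder 1
2 ÷ 2 = 1 remainder 0
1 ÷ 2 = 0 remainder 1
Reading remainders bottom to top: 1010111000101111011



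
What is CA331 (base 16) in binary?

Convert each hex digit to 4 bits:
  C = 1100
  A = 1010
  3 = 0011
  3 = 0011
  1 = 0001
Concatenate: 11001010001100110001



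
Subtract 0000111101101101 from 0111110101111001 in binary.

Method 1 - Direct subtraction (column by column from the right: bit − bit − borrow-in; if negative, add 2 and borrow 1 from the next column):
borrow: 0001110000011000
        0111110101111001
-       0000111101101101
------------------------
        0110111000001100

Method 2 - Add two's complement:
Two's complement of 0000111101101101: invert → 1111000010010010, add 1 → 1111000010010011
  0111110101111001
+ 1111000010010011
------------------
 10110111000001100  (end carry out of the top bit = 1)
Discarding the end carry: 0110111000001100
Decimal check:
  0111110101111001 = 16384 + 8192 + 4096 + 2048 + 1024 + 256 + 64 + 32 + 16 + 8 + 1 = 32121
  0000111101101101 = 2048 + 1024 + 512 + 256 + 64 + 32 + 8 + 4 + 1 = 3949
  32121 - 3949 = 28172, and 0110111000001100 = 16384 + 8192 + 2048 + 1024 + 512 + 8 + 4 = 28172 ✓



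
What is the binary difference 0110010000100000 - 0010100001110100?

Method 1 - Direct subtraction (column by column from the right: bit − bit − borrow-in; if negative, add 2 and borrow 1 from the next column):
borrow: 0111011111111000
        0110010000100000
-       0010100001110100
------------------------
        0011101110101100

Method 2 - Add two's complement:
Two's complement of 0010100001110100: invert → 1101011110001011, add 1 → 1101011110001100
  0110010000100000
+ 1101011110001100
------------------
 10011101110101100  (end carry out of the top bit = 1)
Discarding the end carry: 0011101110101100
Decimal check:
  0110010000100000 = 16384 + 8192 + 1024 + 32 = 25632
  0010100001110100 = 8192 + 2048 + 64 + 32 + 16 + 4 = 10356
  25632 - 10356 = 15276, and 0011101110101100 = 8192 + 4096 + 2048 + 512 + 256 + 128 + 32 + 8 + 4 = 15276 ✓



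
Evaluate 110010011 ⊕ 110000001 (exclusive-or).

XOR: 1 when bits differ
  110010011
^ 110000001
-----------
  000010010
Decimal: 403 ^ 385 = 18



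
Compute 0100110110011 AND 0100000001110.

AND: 1 only when both bits are 1
  0100110110011
& 0100000001110
---------------
  0100000000010
Decimal: 2483 & 2062 = 2050



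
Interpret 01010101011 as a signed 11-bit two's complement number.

Binary: 01010101011
Sign bit: 0 (non-negative)
Read directly as an unsigned value:
01010101011 = 512 + 128 + 32 + 8 + 2 + 1 = 683
Value: 683



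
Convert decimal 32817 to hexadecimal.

Using repeated division by 16 (digits 10–15 are A–F):
32817 ÷ 16 = 2051 remainder 1
2051 ÷ 16 = 128 remainder 3
128 ÷ 16 = 8 remainder 0
8 ÷ 16 = 0 remainder 8
Reading remainders bottom to top: 8031



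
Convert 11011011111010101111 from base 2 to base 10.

Sum of powers of 2 for each 1-bit:
2^0 + 2^1 + 2^2 + 2^3 + 2^5 + 2^7 + 2^9 + 2^10 + 2^11 + 2^12 + 2^13 + 2^15 + 2^16 + 2^18 + 2^19
= 1 + 2 + 4 + 8 + 32 + 128 + 512 + 1024 + 2048 + 4096 + 8192 + 32768 + 65536 + 262144 + 524288
= 900783



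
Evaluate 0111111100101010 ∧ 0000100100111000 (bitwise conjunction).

AND: 1 only when both bits are 1
  0111111100101010
& 0000100100111000
------------------
  0000100100101000
Decimal: 32554 & 2360 = 2344



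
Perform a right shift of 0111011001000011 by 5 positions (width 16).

Original: 0111011001000011 (decimal 30275)
Shift right by 5 positions
Drop the 5 low bits; fill with zeros on the left
Result: 0000001110110010 (decimal 946)
Equivalent: 30275 >> 5 = 30275 ÷ 2^5 = 946



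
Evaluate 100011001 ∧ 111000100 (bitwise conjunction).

AND: 1 only when both bits are 1
  100011001
& 111000100
-----------
  100000000
Decimal: 281 & 452 = 256



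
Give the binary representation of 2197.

Using repeated division by 2:
2197 ÷ 2 = 1098 remainder 1
1098 ÷ 2 = 549 remainder 0
549 ÷ 2 = 274 remainder 1
274 ÷ 2 = 137 remainder 0
137 ÷ 2 = 68 remainder 1
68 ÷ 2 = 34 remainder 0
34 ÷ 2 = 17 remainder 0
17 ÷ 2 = 8 remainder 1
8 ÷ 2 = 4 remainder 0
4 ÷ 2 = 2 remainder 0
2 ÷ 2 = 1 remainder 0
1 ÷ 2 = 0 remainder 1
Reading remainders bottom to top: 100010010101



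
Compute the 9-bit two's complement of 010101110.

Original: 010101110
Step 1 - Invert all bits: 101010001
Step 2 - Add 1: 101010010
Verification: 010101110 + 101010010 = 1000000000; discarding the end carry (carry out of the top bit) leaves the 9-bit value 000000000, as required for x + (-x)

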